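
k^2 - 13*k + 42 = (k - 7)*(k - 6)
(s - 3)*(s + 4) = s^2 + s - 12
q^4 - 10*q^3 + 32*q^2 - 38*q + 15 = (q - 5)*(q - 3)*(q - 1)^2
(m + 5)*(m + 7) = m^2 + 12*m + 35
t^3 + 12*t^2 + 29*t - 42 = (t - 1)*(t + 6)*(t + 7)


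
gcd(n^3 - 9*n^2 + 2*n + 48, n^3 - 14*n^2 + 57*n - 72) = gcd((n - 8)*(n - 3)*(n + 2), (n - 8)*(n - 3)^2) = n^2 - 11*n + 24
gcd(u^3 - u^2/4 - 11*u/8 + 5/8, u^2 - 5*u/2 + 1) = u - 1/2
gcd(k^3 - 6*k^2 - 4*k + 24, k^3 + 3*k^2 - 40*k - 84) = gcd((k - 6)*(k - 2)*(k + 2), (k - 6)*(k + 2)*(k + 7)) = k^2 - 4*k - 12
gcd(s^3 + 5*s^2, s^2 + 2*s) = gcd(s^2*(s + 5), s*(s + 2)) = s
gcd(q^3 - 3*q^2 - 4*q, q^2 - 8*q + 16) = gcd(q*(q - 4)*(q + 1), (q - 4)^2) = q - 4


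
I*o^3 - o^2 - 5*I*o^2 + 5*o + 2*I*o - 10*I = (o - 5)*(o + 2*I)*(I*o + 1)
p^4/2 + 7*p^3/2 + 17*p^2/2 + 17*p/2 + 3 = (p/2 + 1/2)*(p + 1)*(p + 2)*(p + 3)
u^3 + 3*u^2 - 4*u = u*(u - 1)*(u + 4)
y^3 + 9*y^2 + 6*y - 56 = (y - 2)*(y + 4)*(y + 7)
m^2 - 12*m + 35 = (m - 7)*(m - 5)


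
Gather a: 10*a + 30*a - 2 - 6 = 40*a - 8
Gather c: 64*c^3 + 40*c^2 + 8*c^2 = 64*c^3 + 48*c^2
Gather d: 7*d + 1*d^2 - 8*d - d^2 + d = 0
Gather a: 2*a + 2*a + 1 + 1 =4*a + 2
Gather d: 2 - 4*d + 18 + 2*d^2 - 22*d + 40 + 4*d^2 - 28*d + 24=6*d^2 - 54*d + 84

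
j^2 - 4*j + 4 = (j - 2)^2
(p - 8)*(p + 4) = p^2 - 4*p - 32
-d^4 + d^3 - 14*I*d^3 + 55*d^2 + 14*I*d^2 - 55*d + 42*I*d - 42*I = (d + 6*I)*(d + 7*I)*(-I*d + 1)*(-I*d + I)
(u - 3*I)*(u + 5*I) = u^2 + 2*I*u + 15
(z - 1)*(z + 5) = z^2 + 4*z - 5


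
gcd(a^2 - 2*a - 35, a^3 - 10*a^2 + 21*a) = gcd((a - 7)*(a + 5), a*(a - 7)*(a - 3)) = a - 7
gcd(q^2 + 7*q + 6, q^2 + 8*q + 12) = q + 6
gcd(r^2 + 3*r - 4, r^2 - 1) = r - 1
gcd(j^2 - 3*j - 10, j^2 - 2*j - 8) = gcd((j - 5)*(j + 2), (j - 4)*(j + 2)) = j + 2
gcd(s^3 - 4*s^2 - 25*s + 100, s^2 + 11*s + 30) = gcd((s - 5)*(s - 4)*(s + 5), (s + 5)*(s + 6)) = s + 5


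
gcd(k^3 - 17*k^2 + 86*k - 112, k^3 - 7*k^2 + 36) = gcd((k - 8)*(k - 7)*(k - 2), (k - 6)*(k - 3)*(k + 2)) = 1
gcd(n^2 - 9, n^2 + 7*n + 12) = n + 3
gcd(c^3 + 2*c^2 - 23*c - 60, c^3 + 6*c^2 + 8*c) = c + 4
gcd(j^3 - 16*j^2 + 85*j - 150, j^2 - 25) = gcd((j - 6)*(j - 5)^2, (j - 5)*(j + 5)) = j - 5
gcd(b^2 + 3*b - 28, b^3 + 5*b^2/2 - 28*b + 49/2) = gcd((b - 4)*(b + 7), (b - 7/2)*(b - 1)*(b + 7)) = b + 7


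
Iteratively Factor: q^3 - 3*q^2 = (q)*(q^2 - 3*q) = q*(q - 3)*(q)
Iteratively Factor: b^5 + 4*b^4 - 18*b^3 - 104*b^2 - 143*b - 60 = (b + 1)*(b^4 + 3*b^3 - 21*b^2 - 83*b - 60) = (b + 1)^2*(b^3 + 2*b^2 - 23*b - 60) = (b + 1)^2*(b + 4)*(b^2 - 2*b - 15) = (b + 1)^2*(b + 3)*(b + 4)*(b - 5)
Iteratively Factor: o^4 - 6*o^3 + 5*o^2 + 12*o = (o - 4)*(o^3 - 2*o^2 - 3*o) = (o - 4)*(o - 3)*(o^2 + o) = o*(o - 4)*(o - 3)*(o + 1)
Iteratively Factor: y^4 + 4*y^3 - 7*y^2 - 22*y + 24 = (y + 4)*(y^3 - 7*y + 6) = (y - 2)*(y + 4)*(y^2 + 2*y - 3) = (y - 2)*(y + 3)*(y + 4)*(y - 1)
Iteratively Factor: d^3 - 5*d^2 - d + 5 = (d - 5)*(d^2 - 1) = (d - 5)*(d + 1)*(d - 1)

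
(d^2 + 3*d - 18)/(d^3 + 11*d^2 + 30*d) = (d - 3)/(d*(d + 5))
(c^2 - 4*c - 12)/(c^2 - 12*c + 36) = (c + 2)/(c - 6)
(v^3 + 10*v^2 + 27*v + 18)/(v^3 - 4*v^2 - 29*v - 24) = (v + 6)/(v - 8)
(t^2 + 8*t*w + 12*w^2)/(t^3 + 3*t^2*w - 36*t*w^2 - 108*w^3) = (t + 2*w)/(t^2 - 3*t*w - 18*w^2)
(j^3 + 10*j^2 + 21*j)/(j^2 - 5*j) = (j^2 + 10*j + 21)/(j - 5)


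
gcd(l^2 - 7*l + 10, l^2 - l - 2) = l - 2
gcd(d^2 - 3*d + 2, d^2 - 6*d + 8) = d - 2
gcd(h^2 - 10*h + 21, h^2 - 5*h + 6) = h - 3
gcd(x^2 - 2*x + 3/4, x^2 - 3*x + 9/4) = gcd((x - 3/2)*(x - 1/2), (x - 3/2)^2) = x - 3/2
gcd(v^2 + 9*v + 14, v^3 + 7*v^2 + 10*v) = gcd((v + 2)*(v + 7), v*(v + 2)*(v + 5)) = v + 2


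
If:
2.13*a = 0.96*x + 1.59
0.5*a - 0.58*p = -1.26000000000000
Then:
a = 0.450704225352113*x + 0.746478873239437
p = 0.388538125303545*x + 2.81593006313745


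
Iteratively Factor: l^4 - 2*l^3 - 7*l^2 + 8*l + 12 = (l + 2)*(l^3 - 4*l^2 + l + 6) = (l - 2)*(l + 2)*(l^2 - 2*l - 3) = (l - 3)*(l - 2)*(l + 2)*(l + 1)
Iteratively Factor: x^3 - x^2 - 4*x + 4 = (x - 2)*(x^2 + x - 2) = (x - 2)*(x + 2)*(x - 1)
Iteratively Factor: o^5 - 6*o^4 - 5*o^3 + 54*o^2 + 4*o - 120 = (o + 2)*(o^4 - 8*o^3 + 11*o^2 + 32*o - 60) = (o - 2)*(o + 2)*(o^3 - 6*o^2 - o + 30) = (o - 3)*(o - 2)*(o + 2)*(o^2 - 3*o - 10) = (o - 5)*(o - 3)*(o - 2)*(o + 2)*(o + 2)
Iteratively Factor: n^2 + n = (n + 1)*(n)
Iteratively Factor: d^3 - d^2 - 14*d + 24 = (d - 3)*(d^2 + 2*d - 8) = (d - 3)*(d + 4)*(d - 2)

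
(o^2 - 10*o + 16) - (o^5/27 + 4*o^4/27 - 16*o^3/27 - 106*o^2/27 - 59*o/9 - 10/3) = -o^5/27 - 4*o^4/27 + 16*o^3/27 + 133*o^2/27 - 31*o/9 + 58/3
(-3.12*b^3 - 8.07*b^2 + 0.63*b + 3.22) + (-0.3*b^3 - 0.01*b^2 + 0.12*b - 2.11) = -3.42*b^3 - 8.08*b^2 + 0.75*b + 1.11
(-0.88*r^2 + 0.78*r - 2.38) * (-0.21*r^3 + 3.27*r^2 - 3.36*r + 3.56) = 0.1848*r^5 - 3.0414*r^4 + 6.0072*r^3 - 13.5362*r^2 + 10.7736*r - 8.4728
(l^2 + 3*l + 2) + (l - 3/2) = l^2 + 4*l + 1/2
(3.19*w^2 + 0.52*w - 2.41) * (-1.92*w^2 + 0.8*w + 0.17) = -6.1248*w^4 + 1.5536*w^3 + 5.5855*w^2 - 1.8396*w - 0.4097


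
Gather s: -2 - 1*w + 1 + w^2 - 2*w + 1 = w^2 - 3*w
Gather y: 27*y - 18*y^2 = -18*y^2 + 27*y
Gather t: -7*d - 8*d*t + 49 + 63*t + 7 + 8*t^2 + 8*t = -7*d + 8*t^2 + t*(71 - 8*d) + 56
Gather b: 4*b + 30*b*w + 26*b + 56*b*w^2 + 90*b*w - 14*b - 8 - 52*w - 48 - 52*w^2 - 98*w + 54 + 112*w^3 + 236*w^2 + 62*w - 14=b*(56*w^2 + 120*w + 16) + 112*w^3 + 184*w^2 - 88*w - 16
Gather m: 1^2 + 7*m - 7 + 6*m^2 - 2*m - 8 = 6*m^2 + 5*m - 14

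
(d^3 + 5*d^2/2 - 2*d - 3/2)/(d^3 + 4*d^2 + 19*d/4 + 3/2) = 2*(d^2 + 2*d - 3)/(2*d^2 + 7*d + 6)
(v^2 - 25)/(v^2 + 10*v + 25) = (v - 5)/(v + 5)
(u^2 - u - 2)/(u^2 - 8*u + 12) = (u + 1)/(u - 6)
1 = 1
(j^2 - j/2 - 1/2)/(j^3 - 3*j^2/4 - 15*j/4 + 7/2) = 2*(2*j + 1)/(4*j^2 + j - 14)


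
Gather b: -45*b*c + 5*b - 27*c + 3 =b*(5 - 45*c) - 27*c + 3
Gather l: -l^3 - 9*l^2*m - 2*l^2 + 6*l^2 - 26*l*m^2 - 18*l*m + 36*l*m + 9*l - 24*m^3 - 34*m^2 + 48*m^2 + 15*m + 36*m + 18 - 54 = -l^3 + l^2*(4 - 9*m) + l*(-26*m^2 + 18*m + 9) - 24*m^3 + 14*m^2 + 51*m - 36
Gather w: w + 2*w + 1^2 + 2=3*w + 3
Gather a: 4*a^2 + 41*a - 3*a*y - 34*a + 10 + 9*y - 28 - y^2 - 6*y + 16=4*a^2 + a*(7 - 3*y) - y^2 + 3*y - 2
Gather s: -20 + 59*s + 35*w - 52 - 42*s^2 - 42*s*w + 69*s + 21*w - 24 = -42*s^2 + s*(128 - 42*w) + 56*w - 96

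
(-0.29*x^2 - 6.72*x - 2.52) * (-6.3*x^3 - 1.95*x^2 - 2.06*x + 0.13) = 1.827*x^5 + 42.9015*x^4 + 29.5774*x^3 + 18.7195*x^2 + 4.3176*x - 0.3276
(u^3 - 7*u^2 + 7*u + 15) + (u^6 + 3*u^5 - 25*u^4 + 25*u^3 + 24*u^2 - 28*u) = u^6 + 3*u^5 - 25*u^4 + 26*u^3 + 17*u^2 - 21*u + 15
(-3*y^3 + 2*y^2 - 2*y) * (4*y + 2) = -12*y^4 + 2*y^3 - 4*y^2 - 4*y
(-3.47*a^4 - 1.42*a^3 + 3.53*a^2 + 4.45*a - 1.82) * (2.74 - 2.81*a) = 9.7507*a^5 - 5.5176*a^4 - 13.8101*a^3 - 2.8323*a^2 + 17.3072*a - 4.9868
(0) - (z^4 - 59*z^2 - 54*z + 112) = -z^4 + 59*z^2 + 54*z - 112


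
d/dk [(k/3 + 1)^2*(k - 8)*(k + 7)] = 4*k^3/9 + 5*k^2/3 - 106*k/9 - 115/3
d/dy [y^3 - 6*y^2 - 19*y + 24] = 3*y^2 - 12*y - 19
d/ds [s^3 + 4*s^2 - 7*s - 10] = 3*s^2 + 8*s - 7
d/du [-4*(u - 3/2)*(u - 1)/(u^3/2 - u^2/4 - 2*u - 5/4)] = 8*(4*u^3 - 24*u^2 + 63*u - 49)/(4*u^5 - 8*u^4 - 23*u^3 + 19*u^2 + 55*u + 25)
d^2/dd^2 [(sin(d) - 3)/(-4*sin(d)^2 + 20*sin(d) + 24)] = (sin(d)^4 - 8*sin(d)^3 + 87*sin(d)^2 - 246*sin(d) + 246)/(4*(sin(d) - 6)^3*(sin(d) + 1)^2)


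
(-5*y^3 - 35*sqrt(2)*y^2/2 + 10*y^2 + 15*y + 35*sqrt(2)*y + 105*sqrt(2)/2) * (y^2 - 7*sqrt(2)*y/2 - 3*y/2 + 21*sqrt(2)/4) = -5*y^5 + 35*y^4/2 + 245*y^3/2 - 1805*y^2/4 + 2205/4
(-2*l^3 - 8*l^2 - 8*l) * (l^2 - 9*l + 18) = -2*l^5 + 10*l^4 + 28*l^3 - 72*l^2 - 144*l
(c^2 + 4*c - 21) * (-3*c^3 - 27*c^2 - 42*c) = -3*c^5 - 39*c^4 - 87*c^3 + 399*c^2 + 882*c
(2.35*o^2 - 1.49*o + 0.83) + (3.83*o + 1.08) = 2.35*o^2 + 2.34*o + 1.91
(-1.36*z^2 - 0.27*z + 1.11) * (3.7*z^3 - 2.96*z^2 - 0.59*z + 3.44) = -5.032*z^5 + 3.0266*z^4 + 5.7086*z^3 - 7.8047*z^2 - 1.5837*z + 3.8184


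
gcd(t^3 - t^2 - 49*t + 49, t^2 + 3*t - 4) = t - 1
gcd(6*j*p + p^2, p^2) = p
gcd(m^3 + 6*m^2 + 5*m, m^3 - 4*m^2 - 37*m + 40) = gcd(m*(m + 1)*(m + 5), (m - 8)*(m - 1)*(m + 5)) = m + 5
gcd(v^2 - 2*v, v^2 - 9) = 1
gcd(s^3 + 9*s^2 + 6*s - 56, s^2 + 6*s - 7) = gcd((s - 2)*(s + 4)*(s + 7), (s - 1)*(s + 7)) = s + 7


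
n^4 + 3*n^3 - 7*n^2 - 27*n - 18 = (n - 3)*(n + 1)*(n + 2)*(n + 3)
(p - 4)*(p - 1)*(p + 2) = p^3 - 3*p^2 - 6*p + 8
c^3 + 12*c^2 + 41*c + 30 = (c + 1)*(c + 5)*(c + 6)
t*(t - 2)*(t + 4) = t^3 + 2*t^2 - 8*t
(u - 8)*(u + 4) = u^2 - 4*u - 32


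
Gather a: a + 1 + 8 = a + 9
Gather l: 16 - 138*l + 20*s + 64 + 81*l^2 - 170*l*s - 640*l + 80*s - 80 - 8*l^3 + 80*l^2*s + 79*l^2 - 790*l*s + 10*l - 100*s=-8*l^3 + l^2*(80*s + 160) + l*(-960*s - 768)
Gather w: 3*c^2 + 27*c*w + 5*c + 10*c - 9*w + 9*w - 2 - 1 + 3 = 3*c^2 + 27*c*w + 15*c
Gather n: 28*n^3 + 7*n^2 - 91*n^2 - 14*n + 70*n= 28*n^3 - 84*n^2 + 56*n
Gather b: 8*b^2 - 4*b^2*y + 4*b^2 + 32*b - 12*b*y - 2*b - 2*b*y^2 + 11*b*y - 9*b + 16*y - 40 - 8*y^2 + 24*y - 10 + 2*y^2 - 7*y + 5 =b^2*(12 - 4*y) + b*(-2*y^2 - y + 21) - 6*y^2 + 33*y - 45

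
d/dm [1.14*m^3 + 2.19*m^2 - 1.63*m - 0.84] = 3.42*m^2 + 4.38*m - 1.63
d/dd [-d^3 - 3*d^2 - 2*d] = -3*d^2 - 6*d - 2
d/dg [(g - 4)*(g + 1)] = 2*g - 3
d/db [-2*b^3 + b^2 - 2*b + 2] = -6*b^2 + 2*b - 2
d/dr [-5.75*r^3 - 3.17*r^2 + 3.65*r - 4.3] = -17.25*r^2 - 6.34*r + 3.65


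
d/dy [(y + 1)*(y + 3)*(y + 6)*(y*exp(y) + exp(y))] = (y^4 + 15*y^3 + 70*y^2 + 119*y + 63)*exp(y)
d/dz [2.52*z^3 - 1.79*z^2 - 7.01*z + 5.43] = 7.56*z^2 - 3.58*z - 7.01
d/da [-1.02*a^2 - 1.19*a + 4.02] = -2.04*a - 1.19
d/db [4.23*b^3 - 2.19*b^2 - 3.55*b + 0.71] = 12.69*b^2 - 4.38*b - 3.55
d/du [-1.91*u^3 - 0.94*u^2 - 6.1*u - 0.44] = -5.73*u^2 - 1.88*u - 6.1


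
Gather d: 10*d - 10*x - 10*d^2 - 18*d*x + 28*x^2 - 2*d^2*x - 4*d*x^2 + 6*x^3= d^2*(-2*x - 10) + d*(-4*x^2 - 18*x + 10) + 6*x^3 + 28*x^2 - 10*x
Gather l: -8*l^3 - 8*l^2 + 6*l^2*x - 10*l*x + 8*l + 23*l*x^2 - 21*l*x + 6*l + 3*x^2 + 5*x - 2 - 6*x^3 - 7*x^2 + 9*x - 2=-8*l^3 + l^2*(6*x - 8) + l*(23*x^2 - 31*x + 14) - 6*x^3 - 4*x^2 + 14*x - 4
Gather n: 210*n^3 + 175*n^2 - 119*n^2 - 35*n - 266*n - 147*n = 210*n^3 + 56*n^2 - 448*n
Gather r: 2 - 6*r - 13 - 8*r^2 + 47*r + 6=-8*r^2 + 41*r - 5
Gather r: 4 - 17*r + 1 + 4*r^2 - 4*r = 4*r^2 - 21*r + 5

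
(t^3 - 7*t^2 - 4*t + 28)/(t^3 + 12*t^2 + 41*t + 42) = (t^2 - 9*t + 14)/(t^2 + 10*t + 21)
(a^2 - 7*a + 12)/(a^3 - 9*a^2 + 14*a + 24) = (a - 3)/(a^2 - 5*a - 6)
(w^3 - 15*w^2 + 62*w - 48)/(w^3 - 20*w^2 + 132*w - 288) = (w - 1)/(w - 6)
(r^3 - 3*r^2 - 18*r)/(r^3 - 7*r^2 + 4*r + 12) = r*(r + 3)/(r^2 - r - 2)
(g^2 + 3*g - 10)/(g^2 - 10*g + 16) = (g + 5)/(g - 8)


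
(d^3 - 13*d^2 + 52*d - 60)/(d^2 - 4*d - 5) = (d^2 - 8*d + 12)/(d + 1)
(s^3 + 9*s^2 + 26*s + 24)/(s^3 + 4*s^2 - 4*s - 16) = (s + 3)/(s - 2)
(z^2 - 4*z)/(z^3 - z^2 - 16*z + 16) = z/(z^2 + 3*z - 4)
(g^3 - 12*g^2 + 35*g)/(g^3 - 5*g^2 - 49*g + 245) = g/(g + 7)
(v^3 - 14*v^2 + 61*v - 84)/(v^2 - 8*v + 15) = (v^2 - 11*v + 28)/(v - 5)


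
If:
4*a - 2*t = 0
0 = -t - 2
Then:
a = -1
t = -2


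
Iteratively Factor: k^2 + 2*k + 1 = (k + 1)*(k + 1)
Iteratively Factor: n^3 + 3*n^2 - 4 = (n + 2)*(n^2 + n - 2) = (n + 2)^2*(n - 1)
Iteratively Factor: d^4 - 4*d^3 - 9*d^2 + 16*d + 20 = (d - 5)*(d^3 + d^2 - 4*d - 4) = (d - 5)*(d - 2)*(d^2 + 3*d + 2) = (d - 5)*(d - 2)*(d + 2)*(d + 1)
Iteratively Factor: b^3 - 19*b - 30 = (b + 3)*(b^2 - 3*b - 10) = (b + 2)*(b + 3)*(b - 5)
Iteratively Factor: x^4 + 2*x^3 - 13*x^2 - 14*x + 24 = (x + 4)*(x^3 - 2*x^2 - 5*x + 6) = (x - 1)*(x + 4)*(x^2 - x - 6) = (x - 1)*(x + 2)*(x + 4)*(x - 3)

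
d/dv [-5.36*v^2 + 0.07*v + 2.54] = 0.07 - 10.72*v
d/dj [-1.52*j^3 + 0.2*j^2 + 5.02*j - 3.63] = -4.56*j^2 + 0.4*j + 5.02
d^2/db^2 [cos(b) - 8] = -cos(b)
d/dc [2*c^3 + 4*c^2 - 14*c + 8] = 6*c^2 + 8*c - 14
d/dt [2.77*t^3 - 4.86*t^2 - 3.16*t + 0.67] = 8.31*t^2 - 9.72*t - 3.16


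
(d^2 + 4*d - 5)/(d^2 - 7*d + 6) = (d + 5)/(d - 6)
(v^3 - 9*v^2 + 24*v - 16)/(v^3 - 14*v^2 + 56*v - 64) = (v^2 - 5*v + 4)/(v^2 - 10*v + 16)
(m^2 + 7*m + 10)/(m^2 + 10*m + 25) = (m + 2)/(m + 5)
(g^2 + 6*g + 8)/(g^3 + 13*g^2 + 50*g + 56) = 1/(g + 7)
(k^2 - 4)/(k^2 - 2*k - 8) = (k - 2)/(k - 4)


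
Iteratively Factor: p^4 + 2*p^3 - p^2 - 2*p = (p)*(p^3 + 2*p^2 - p - 2) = p*(p - 1)*(p^2 + 3*p + 2) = p*(p - 1)*(p + 1)*(p + 2)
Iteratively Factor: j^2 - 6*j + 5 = (j - 5)*(j - 1)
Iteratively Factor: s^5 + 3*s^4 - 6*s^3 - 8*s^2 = (s + 1)*(s^4 + 2*s^3 - 8*s^2) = s*(s + 1)*(s^3 + 2*s^2 - 8*s) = s^2*(s + 1)*(s^2 + 2*s - 8) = s^2*(s - 2)*(s + 1)*(s + 4)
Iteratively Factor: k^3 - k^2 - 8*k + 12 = (k - 2)*(k^2 + k - 6) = (k - 2)^2*(k + 3)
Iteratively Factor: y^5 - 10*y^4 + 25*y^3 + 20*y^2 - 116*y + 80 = (y - 5)*(y^4 - 5*y^3 + 20*y - 16) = (y - 5)*(y - 1)*(y^3 - 4*y^2 - 4*y + 16) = (y - 5)*(y - 2)*(y - 1)*(y^2 - 2*y - 8) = (y - 5)*(y - 2)*(y - 1)*(y + 2)*(y - 4)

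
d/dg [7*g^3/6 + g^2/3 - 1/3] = g*(21*g + 4)/6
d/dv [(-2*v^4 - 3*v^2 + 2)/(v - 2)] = (-6*v^4 + 16*v^3 - 3*v^2 + 12*v - 2)/(v^2 - 4*v + 4)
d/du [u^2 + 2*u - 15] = 2*u + 2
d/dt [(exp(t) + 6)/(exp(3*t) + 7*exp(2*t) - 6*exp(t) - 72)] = (-2*exp(t) - 1)*exp(t)/(exp(4*t) + 2*exp(3*t) - 23*exp(2*t) - 24*exp(t) + 144)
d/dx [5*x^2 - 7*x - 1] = 10*x - 7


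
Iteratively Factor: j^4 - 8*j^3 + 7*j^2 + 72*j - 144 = (j + 3)*(j^3 - 11*j^2 + 40*j - 48) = (j - 4)*(j + 3)*(j^2 - 7*j + 12) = (j - 4)^2*(j + 3)*(j - 3)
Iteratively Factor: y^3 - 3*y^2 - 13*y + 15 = (y - 1)*(y^2 - 2*y - 15) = (y - 5)*(y - 1)*(y + 3)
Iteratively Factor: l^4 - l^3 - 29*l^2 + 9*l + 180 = (l - 5)*(l^3 + 4*l^2 - 9*l - 36) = (l - 5)*(l + 4)*(l^2 - 9) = (l - 5)*(l + 3)*(l + 4)*(l - 3)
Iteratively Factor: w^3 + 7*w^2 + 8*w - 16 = (w - 1)*(w^2 + 8*w + 16) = (w - 1)*(w + 4)*(w + 4)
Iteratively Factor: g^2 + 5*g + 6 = (g + 3)*(g + 2)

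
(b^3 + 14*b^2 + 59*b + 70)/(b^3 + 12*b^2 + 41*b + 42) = (b + 5)/(b + 3)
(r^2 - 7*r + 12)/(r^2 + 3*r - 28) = (r - 3)/(r + 7)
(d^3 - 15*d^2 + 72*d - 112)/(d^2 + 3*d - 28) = (d^2 - 11*d + 28)/(d + 7)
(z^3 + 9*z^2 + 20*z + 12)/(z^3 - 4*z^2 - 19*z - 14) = (z + 6)/(z - 7)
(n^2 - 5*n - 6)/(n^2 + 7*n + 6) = (n - 6)/(n + 6)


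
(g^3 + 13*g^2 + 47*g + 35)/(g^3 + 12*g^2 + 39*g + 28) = (g + 5)/(g + 4)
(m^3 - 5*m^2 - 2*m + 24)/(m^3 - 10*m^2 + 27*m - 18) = (m^2 - 2*m - 8)/(m^2 - 7*m + 6)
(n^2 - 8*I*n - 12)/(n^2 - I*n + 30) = (n - 2*I)/(n + 5*I)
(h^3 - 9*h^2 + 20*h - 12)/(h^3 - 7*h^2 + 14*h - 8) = (h - 6)/(h - 4)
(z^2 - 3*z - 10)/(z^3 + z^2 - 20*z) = (z^2 - 3*z - 10)/(z*(z^2 + z - 20))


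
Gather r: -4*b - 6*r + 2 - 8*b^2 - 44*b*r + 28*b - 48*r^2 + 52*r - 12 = -8*b^2 + 24*b - 48*r^2 + r*(46 - 44*b) - 10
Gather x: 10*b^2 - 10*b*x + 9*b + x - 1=10*b^2 + 9*b + x*(1 - 10*b) - 1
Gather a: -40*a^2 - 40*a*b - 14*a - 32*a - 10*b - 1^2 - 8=-40*a^2 + a*(-40*b - 46) - 10*b - 9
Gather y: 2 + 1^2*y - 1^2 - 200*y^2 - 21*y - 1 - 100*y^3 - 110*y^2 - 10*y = -100*y^3 - 310*y^2 - 30*y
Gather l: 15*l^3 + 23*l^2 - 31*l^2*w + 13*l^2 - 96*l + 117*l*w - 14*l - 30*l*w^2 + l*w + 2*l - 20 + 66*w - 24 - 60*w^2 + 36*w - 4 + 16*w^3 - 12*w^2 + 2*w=15*l^3 + l^2*(36 - 31*w) + l*(-30*w^2 + 118*w - 108) + 16*w^3 - 72*w^2 + 104*w - 48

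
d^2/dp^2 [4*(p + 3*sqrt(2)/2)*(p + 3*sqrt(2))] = 8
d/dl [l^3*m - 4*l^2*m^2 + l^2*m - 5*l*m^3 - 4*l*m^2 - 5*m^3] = m*(3*l^2 - 8*l*m + 2*l - 5*m^2 - 4*m)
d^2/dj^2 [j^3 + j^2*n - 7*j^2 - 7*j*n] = 6*j + 2*n - 14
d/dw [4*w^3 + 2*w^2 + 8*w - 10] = 12*w^2 + 4*w + 8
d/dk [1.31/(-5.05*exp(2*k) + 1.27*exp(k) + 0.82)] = (13.231*exp(k) - 1.6637)*exp(k)/(-5.05*exp(2*k) + 1.27*exp(k) + 0.82)^2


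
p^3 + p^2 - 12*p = p*(p - 3)*(p + 4)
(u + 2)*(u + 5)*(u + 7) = u^3 + 14*u^2 + 59*u + 70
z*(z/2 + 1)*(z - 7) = z^3/2 - 5*z^2/2 - 7*z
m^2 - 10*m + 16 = (m - 8)*(m - 2)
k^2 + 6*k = k*(k + 6)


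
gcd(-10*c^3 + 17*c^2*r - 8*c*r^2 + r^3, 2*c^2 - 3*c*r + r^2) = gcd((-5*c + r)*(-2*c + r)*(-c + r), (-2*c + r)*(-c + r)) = 2*c^2 - 3*c*r + r^2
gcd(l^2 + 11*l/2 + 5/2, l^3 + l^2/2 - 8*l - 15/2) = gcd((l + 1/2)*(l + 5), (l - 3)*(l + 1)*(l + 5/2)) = 1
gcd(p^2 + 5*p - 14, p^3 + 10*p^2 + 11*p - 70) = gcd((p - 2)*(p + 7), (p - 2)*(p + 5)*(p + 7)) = p^2 + 5*p - 14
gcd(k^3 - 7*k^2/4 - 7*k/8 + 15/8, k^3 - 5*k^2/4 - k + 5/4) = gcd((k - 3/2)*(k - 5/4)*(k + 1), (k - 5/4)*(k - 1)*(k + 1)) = k^2 - k/4 - 5/4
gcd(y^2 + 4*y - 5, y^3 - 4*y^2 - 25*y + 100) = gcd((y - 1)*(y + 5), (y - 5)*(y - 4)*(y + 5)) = y + 5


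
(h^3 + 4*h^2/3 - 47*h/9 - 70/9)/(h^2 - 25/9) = (3*h^2 - h - 14)/(3*h - 5)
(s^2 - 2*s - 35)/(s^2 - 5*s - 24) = (-s^2 + 2*s + 35)/(-s^2 + 5*s + 24)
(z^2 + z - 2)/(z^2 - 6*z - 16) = (z - 1)/(z - 8)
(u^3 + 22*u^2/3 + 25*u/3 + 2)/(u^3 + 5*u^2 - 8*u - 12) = (u + 1/3)/(u - 2)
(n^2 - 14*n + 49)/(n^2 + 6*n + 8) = (n^2 - 14*n + 49)/(n^2 + 6*n + 8)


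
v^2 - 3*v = v*(v - 3)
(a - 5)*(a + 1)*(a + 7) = a^3 + 3*a^2 - 33*a - 35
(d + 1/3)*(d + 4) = d^2 + 13*d/3 + 4/3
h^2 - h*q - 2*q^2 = (h - 2*q)*(h + q)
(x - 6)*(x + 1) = x^2 - 5*x - 6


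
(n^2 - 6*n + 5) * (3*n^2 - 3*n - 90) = 3*n^4 - 21*n^3 - 57*n^2 + 525*n - 450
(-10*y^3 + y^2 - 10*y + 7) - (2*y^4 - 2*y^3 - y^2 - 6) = -2*y^4 - 8*y^3 + 2*y^2 - 10*y + 13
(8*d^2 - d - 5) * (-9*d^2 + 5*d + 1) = -72*d^4 + 49*d^3 + 48*d^2 - 26*d - 5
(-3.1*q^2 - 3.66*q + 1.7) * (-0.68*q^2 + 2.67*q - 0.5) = 2.108*q^4 - 5.7882*q^3 - 9.3782*q^2 + 6.369*q - 0.85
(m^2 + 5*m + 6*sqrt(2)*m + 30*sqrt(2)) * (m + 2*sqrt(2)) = m^3 + 5*m^2 + 8*sqrt(2)*m^2 + 24*m + 40*sqrt(2)*m + 120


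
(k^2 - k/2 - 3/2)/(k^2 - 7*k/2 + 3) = (k + 1)/(k - 2)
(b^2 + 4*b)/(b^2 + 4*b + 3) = b*(b + 4)/(b^2 + 4*b + 3)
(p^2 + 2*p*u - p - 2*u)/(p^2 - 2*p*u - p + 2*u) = (p + 2*u)/(p - 2*u)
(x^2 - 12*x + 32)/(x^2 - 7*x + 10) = (x^2 - 12*x + 32)/(x^2 - 7*x + 10)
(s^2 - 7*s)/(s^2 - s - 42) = s/(s + 6)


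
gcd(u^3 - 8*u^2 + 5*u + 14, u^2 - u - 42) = u - 7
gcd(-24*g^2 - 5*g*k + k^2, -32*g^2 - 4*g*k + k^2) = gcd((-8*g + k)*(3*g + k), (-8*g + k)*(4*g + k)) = 8*g - k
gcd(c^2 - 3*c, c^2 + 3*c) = c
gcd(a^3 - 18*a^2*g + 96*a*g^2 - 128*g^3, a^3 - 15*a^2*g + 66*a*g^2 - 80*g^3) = a^2 - 10*a*g + 16*g^2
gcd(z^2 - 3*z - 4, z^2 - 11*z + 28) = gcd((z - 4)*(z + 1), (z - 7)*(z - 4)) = z - 4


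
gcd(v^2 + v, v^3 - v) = v^2 + v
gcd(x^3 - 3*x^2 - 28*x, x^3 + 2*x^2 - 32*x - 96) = x + 4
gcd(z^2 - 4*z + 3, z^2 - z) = z - 1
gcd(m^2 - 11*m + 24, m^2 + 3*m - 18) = m - 3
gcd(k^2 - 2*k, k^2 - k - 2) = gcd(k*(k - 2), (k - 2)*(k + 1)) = k - 2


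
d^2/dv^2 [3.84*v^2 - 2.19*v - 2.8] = 7.68000000000000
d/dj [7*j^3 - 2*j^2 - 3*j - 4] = 21*j^2 - 4*j - 3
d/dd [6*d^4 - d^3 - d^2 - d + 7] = 24*d^3 - 3*d^2 - 2*d - 1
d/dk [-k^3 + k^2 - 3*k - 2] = -3*k^2 + 2*k - 3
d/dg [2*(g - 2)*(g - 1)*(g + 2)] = 6*g^2 - 4*g - 8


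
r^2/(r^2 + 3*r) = r/(r + 3)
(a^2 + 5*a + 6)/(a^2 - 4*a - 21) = (a + 2)/(a - 7)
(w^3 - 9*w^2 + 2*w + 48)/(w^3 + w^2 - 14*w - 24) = (w^2 - 11*w + 24)/(w^2 - w - 12)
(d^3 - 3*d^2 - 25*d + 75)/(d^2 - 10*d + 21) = (d^2 - 25)/(d - 7)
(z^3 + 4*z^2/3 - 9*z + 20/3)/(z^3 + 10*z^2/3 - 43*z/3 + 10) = (z + 4)/(z + 6)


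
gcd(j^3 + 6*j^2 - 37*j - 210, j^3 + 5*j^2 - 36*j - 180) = j^2 - j - 30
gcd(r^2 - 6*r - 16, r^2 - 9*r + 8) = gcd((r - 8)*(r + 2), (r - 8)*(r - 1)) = r - 8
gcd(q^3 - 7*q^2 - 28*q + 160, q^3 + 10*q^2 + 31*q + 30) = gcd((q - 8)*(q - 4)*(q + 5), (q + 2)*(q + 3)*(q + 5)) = q + 5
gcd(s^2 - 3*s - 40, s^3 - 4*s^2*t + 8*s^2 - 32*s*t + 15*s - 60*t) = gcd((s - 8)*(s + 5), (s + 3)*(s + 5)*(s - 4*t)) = s + 5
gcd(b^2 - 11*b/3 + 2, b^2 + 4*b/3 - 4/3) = b - 2/3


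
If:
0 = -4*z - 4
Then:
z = -1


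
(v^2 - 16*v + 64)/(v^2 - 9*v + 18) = (v^2 - 16*v + 64)/(v^2 - 9*v + 18)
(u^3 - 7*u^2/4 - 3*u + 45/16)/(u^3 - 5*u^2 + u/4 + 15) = (u - 3/4)/(u - 4)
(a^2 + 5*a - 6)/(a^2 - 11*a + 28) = (a^2 + 5*a - 6)/(a^2 - 11*a + 28)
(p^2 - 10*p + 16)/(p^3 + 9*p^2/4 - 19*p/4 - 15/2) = 4*(p - 8)/(4*p^2 + 17*p + 15)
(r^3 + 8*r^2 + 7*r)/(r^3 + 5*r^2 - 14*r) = (r + 1)/(r - 2)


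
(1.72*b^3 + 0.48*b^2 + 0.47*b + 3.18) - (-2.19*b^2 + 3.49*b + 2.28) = 1.72*b^3 + 2.67*b^2 - 3.02*b + 0.9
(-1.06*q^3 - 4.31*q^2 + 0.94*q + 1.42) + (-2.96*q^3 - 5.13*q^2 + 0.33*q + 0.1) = -4.02*q^3 - 9.44*q^2 + 1.27*q + 1.52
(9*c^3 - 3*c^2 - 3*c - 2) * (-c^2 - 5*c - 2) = -9*c^5 - 42*c^4 + 23*c^2 + 16*c + 4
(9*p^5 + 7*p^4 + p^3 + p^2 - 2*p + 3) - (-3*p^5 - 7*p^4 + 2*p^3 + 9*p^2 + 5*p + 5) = 12*p^5 + 14*p^4 - p^3 - 8*p^2 - 7*p - 2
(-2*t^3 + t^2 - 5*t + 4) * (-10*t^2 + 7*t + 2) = 20*t^5 - 24*t^4 + 53*t^3 - 73*t^2 + 18*t + 8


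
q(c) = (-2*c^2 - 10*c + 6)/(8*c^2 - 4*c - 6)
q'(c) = (4 - 16*c)*(-2*c^2 - 10*c + 6)/(8*c^2 - 4*c - 6)^2 + (-4*c - 10)/(8*c^2 - 4*c - 6) = (22*c^2 - 18*c + 21)/(16*c^4 - 16*c^3 - 20*c^2 + 12*c + 9)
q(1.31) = -4.23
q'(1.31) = 22.71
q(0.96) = 2.21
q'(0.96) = 15.77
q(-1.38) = 1.08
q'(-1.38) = 1.61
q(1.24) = -7.07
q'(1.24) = 72.33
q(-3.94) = 0.11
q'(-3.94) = 0.10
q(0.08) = -0.83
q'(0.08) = 2.01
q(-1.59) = 0.82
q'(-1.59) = 0.99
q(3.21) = -0.73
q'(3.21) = 0.19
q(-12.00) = -0.14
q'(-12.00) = 0.01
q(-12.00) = -0.14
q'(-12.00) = 0.01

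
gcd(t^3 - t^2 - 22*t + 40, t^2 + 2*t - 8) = t - 2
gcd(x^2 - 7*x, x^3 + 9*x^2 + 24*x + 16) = 1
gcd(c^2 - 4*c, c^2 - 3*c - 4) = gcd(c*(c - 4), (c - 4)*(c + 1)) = c - 4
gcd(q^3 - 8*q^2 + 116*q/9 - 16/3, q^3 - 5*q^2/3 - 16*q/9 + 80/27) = q - 4/3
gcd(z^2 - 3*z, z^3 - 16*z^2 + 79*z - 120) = z - 3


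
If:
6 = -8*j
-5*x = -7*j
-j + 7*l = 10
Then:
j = -3/4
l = 37/28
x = -21/20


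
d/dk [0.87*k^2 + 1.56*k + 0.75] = 1.74*k + 1.56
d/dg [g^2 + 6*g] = 2*g + 6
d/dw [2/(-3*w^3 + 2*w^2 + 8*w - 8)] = 2*(9*w^2 - 4*w - 8)/(3*w^3 - 2*w^2 - 8*w + 8)^2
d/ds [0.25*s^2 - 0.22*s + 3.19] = 0.5*s - 0.22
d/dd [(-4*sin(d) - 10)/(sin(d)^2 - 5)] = 4*(sin(d)^2 + 5*sin(d) + 5)*cos(d)/(sin(d)^2 - 5)^2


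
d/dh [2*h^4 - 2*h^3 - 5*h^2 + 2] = 2*h*(4*h^2 - 3*h - 5)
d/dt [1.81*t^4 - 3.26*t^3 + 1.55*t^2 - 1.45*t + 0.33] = 7.24*t^3 - 9.78*t^2 + 3.1*t - 1.45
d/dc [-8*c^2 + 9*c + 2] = 9 - 16*c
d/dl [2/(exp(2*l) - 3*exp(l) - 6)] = (6 - 4*exp(l))*exp(l)/(-exp(2*l) + 3*exp(l) + 6)^2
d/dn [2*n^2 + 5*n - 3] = 4*n + 5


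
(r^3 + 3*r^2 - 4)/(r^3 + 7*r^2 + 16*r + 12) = (r - 1)/(r + 3)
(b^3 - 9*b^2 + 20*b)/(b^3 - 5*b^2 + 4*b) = (b - 5)/(b - 1)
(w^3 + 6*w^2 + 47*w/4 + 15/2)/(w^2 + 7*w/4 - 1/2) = (4*w^2 + 16*w + 15)/(4*w - 1)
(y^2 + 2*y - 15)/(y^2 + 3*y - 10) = (y - 3)/(y - 2)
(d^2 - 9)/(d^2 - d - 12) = (d - 3)/(d - 4)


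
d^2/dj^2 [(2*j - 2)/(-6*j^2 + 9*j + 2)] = 12*(3*(j - 1)*(4*j - 3)^2 + (6*j - 5)*(-6*j^2 + 9*j + 2))/(-6*j^2 + 9*j + 2)^3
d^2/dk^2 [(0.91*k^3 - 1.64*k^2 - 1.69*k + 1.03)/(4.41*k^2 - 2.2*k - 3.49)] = (-60.7369*k^3 + 10.664682*k^2 - 149.51874*k + 27.676566)/(85.766121*k^6 - 128.35746*k^5 - 139.588407*k^4 + 192.51188*k^3 + 110.467923*k^2 - 80.38866*k - 42.508549)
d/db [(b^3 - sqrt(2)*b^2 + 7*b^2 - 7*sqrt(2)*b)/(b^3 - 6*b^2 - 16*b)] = (-13*b^2 + sqrt(2)*b^2 - 32*b + 14*sqrt(2)*b - 112 - 26*sqrt(2))/(b^4 - 12*b^3 + 4*b^2 + 192*b + 256)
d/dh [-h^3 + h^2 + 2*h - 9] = -3*h^2 + 2*h + 2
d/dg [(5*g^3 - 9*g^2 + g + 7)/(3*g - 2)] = (30*g^3 - 57*g^2 + 36*g - 23)/(9*g^2 - 12*g + 4)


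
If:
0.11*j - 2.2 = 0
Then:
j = 20.00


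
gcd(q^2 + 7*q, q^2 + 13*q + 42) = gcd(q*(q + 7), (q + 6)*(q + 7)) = q + 7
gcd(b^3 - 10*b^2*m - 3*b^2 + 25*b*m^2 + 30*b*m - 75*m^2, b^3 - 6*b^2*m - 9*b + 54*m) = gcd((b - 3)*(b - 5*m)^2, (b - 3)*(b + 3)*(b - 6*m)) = b - 3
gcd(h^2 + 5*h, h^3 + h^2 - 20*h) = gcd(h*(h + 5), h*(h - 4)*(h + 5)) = h^2 + 5*h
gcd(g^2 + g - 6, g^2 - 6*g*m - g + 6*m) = 1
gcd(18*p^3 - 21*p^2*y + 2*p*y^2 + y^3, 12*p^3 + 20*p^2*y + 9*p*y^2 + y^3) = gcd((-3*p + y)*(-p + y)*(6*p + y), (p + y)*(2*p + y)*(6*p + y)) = 6*p + y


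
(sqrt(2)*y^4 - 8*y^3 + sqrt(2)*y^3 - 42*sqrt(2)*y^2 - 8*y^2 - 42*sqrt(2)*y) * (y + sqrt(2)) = sqrt(2)*y^5 - 6*y^4 + sqrt(2)*y^4 - 50*sqrt(2)*y^3 - 6*y^3 - 84*y^2 - 50*sqrt(2)*y^2 - 84*y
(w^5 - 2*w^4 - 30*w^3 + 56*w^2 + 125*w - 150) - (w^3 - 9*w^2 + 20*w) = w^5 - 2*w^4 - 31*w^3 + 65*w^2 + 105*w - 150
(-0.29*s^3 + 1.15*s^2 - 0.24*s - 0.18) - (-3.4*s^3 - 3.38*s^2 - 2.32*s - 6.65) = 3.11*s^3 + 4.53*s^2 + 2.08*s + 6.47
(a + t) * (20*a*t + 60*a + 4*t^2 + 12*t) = 20*a^2*t + 60*a^2 + 24*a*t^2 + 72*a*t + 4*t^3 + 12*t^2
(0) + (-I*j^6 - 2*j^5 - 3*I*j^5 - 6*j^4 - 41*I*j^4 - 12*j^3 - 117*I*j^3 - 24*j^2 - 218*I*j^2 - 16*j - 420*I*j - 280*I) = -I*j^6 - 2*j^5 - 3*I*j^5 - 6*j^4 - 41*I*j^4 - 12*j^3 - 117*I*j^3 - 24*j^2 - 218*I*j^2 - 16*j - 420*I*j - 280*I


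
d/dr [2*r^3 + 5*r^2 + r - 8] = 6*r^2 + 10*r + 1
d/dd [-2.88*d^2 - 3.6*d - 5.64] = -5.76*d - 3.6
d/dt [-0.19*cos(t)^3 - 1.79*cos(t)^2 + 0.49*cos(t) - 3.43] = (0.57*cos(t)^2 + 3.58*cos(t) - 0.49)*sin(t)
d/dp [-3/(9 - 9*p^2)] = -2*p/(3*(p^2 - 1)^2)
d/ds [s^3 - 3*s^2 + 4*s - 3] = 3*s^2 - 6*s + 4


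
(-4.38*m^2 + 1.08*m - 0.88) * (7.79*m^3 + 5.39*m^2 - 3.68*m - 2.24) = -34.1202*m^5 - 15.195*m^4 + 15.0844*m^3 + 1.0936*m^2 + 0.819199999999999*m + 1.9712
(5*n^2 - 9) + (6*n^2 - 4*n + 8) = 11*n^2 - 4*n - 1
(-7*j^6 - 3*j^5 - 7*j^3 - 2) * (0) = 0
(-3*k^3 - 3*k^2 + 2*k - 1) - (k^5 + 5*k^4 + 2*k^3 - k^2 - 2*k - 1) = -k^5 - 5*k^4 - 5*k^3 - 2*k^2 + 4*k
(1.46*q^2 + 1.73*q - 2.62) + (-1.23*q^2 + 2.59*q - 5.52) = 0.23*q^2 + 4.32*q - 8.14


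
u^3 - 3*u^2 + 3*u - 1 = (u - 1)^3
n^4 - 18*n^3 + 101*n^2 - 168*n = n*(n - 8)*(n - 7)*(n - 3)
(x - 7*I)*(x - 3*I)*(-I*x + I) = -I*x^3 - 10*x^2 + I*x^2 + 10*x + 21*I*x - 21*I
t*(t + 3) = t^2 + 3*t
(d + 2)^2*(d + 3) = d^3 + 7*d^2 + 16*d + 12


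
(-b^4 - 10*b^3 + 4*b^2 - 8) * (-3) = 3*b^4 + 30*b^3 - 12*b^2 + 24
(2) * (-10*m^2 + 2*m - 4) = -20*m^2 + 4*m - 8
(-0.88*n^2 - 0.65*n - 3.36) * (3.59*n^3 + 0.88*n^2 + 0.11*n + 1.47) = -3.1592*n^5 - 3.1079*n^4 - 12.7312*n^3 - 4.3219*n^2 - 1.3251*n - 4.9392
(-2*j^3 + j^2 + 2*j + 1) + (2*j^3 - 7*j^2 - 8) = -6*j^2 + 2*j - 7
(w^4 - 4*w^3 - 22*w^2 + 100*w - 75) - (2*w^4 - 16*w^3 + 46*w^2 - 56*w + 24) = -w^4 + 12*w^3 - 68*w^2 + 156*w - 99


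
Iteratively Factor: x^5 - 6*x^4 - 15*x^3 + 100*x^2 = (x)*(x^4 - 6*x^3 - 15*x^2 + 100*x) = x*(x - 5)*(x^3 - x^2 - 20*x) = x^2*(x - 5)*(x^2 - x - 20) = x^2*(x - 5)*(x + 4)*(x - 5)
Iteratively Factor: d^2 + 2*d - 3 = (d - 1)*(d + 3)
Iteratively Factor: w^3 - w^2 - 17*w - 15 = (w + 3)*(w^2 - 4*w - 5) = (w + 1)*(w + 3)*(w - 5)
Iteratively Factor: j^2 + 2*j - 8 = (j - 2)*(j + 4)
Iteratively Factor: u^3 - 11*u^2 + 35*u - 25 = (u - 5)*(u^2 - 6*u + 5) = (u - 5)*(u - 1)*(u - 5)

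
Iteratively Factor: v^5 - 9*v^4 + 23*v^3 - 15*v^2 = (v)*(v^4 - 9*v^3 + 23*v^2 - 15*v) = v*(v - 1)*(v^3 - 8*v^2 + 15*v) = v^2*(v - 1)*(v^2 - 8*v + 15) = v^2*(v - 3)*(v - 1)*(v - 5)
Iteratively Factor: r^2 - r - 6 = (r - 3)*(r + 2)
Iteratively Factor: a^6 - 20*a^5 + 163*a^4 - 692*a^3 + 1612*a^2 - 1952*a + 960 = (a - 2)*(a^5 - 18*a^4 + 127*a^3 - 438*a^2 + 736*a - 480) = (a - 2)^2*(a^4 - 16*a^3 + 95*a^2 - 248*a + 240) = (a - 5)*(a - 2)^2*(a^3 - 11*a^2 + 40*a - 48) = (a - 5)*(a - 3)*(a - 2)^2*(a^2 - 8*a + 16) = (a - 5)*(a - 4)*(a - 3)*(a - 2)^2*(a - 4)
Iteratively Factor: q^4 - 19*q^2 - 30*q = (q + 3)*(q^3 - 3*q^2 - 10*q) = (q - 5)*(q + 3)*(q^2 + 2*q) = q*(q - 5)*(q + 3)*(q + 2)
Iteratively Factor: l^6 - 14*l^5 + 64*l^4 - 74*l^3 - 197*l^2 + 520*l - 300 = (l - 2)*(l^5 - 12*l^4 + 40*l^3 + 6*l^2 - 185*l + 150) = (l - 5)*(l - 2)*(l^4 - 7*l^3 + 5*l^2 + 31*l - 30) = (l - 5)*(l - 3)*(l - 2)*(l^3 - 4*l^2 - 7*l + 10) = (l - 5)*(l - 3)*(l - 2)*(l + 2)*(l^2 - 6*l + 5) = (l - 5)*(l - 3)*(l - 2)*(l - 1)*(l + 2)*(l - 5)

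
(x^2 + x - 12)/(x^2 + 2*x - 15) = (x + 4)/(x + 5)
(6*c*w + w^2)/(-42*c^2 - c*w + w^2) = w/(-7*c + w)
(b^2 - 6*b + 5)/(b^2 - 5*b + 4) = (b - 5)/(b - 4)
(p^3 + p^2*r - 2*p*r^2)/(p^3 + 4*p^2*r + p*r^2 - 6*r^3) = p/(p + 3*r)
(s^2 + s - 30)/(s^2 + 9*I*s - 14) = (s^2 + s - 30)/(s^2 + 9*I*s - 14)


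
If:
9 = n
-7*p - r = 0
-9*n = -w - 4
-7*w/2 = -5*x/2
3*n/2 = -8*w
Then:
No Solution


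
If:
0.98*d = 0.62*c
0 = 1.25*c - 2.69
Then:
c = 2.15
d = 1.36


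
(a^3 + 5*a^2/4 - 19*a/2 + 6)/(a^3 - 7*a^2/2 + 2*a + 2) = (4*a^2 + 13*a - 12)/(2*(2*a^2 - 3*a - 2))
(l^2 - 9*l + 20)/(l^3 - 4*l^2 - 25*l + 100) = 1/(l + 5)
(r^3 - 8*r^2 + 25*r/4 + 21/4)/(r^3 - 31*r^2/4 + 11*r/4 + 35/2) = (4*r^2 - 4*r - 3)/(4*r^2 - 3*r - 10)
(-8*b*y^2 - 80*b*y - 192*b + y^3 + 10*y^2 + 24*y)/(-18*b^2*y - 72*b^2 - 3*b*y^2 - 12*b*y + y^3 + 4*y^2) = (-8*b*y - 48*b + y^2 + 6*y)/(-18*b^2 - 3*b*y + y^2)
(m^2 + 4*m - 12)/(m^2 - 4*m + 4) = (m + 6)/(m - 2)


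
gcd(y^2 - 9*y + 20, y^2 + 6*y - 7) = 1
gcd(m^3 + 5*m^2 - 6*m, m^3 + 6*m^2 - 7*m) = m^2 - m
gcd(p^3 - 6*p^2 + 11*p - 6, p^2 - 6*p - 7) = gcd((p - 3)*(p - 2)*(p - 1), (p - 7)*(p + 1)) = 1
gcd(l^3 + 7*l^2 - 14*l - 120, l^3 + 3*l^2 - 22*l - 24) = l^2 + 2*l - 24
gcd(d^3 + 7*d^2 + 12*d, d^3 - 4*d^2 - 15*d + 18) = d + 3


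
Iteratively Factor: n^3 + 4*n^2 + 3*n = (n)*(n^2 + 4*n + 3) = n*(n + 3)*(n + 1)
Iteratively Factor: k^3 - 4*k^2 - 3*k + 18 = (k - 3)*(k^2 - k - 6) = (k - 3)^2*(k + 2)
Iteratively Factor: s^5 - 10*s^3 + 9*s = (s - 1)*(s^4 + s^3 - 9*s^2 - 9*s) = (s - 1)*(s + 1)*(s^3 - 9*s) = (s - 3)*(s - 1)*(s + 1)*(s^2 + 3*s) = s*(s - 3)*(s - 1)*(s + 1)*(s + 3)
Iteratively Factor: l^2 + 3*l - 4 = (l - 1)*(l + 4)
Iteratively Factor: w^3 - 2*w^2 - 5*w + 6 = (w + 2)*(w^2 - 4*w + 3) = (w - 3)*(w + 2)*(w - 1)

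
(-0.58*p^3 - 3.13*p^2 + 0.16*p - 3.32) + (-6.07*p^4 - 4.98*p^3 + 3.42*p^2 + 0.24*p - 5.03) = -6.07*p^4 - 5.56*p^3 + 0.29*p^2 + 0.4*p - 8.35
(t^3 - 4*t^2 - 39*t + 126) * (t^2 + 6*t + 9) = t^5 + 2*t^4 - 54*t^3 - 144*t^2 + 405*t + 1134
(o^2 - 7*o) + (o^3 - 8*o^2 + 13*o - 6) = o^3 - 7*o^2 + 6*o - 6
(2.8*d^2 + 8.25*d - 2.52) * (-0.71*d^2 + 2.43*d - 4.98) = -1.988*d^4 + 0.9465*d^3 + 7.8927*d^2 - 47.2086*d + 12.5496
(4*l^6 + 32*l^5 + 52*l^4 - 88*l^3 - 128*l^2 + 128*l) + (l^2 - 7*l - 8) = 4*l^6 + 32*l^5 + 52*l^4 - 88*l^3 - 127*l^2 + 121*l - 8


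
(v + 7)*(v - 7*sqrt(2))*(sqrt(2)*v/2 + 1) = sqrt(2)*v^3/2 - 6*v^2 + 7*sqrt(2)*v^2/2 - 42*v - 7*sqrt(2)*v - 49*sqrt(2)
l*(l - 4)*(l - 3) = l^3 - 7*l^2 + 12*l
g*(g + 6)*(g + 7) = g^3 + 13*g^2 + 42*g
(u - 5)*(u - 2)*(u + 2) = u^3 - 5*u^2 - 4*u + 20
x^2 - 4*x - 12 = (x - 6)*(x + 2)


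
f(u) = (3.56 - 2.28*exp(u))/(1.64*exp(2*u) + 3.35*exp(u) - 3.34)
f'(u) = (3.56 - 2.28*exp(u))*(-3.28*exp(2*u) - 3.35*exp(u))/(1.64*exp(2*u) + 3.35*exp(u) - 3.34)^2 - 2.28*exp(u)/(1.64*exp(2*u) + 3.35*exp(u) - 3.34) = (3.7392*exp(2*u) - 11.6768*exp(u) - 4.3108)*exp(u)/(2.6896*exp(4*u) + 10.988*exp(3*u) + 0.267300000000001*exp(2*u) - 22.378*exp(u) + 11.1556)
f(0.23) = 0.20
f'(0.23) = -1.36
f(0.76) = -0.12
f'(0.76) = -0.20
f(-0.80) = -1.69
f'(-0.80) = -1.75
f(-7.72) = -1.07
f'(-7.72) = -0.00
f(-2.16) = -1.12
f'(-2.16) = -0.08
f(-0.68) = -1.97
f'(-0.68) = -3.14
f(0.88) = -0.14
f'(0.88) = -0.13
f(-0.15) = 2.11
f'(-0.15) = -17.35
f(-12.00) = -1.07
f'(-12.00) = 0.00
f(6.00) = 0.00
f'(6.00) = 0.00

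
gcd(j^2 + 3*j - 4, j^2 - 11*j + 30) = 1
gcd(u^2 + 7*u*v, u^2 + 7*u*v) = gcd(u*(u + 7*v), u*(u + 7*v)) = u^2 + 7*u*v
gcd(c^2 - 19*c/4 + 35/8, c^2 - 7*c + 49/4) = c - 7/2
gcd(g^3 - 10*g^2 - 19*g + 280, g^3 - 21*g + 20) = g + 5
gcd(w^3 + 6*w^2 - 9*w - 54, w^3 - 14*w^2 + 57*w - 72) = w - 3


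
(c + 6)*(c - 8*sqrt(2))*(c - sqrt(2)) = c^3 - 9*sqrt(2)*c^2 + 6*c^2 - 54*sqrt(2)*c + 16*c + 96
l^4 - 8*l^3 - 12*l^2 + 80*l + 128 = (l - 8)*(l - 4)*(l + 2)^2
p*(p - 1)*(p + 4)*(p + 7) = p^4 + 10*p^3 + 17*p^2 - 28*p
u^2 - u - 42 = (u - 7)*(u + 6)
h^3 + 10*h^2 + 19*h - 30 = (h - 1)*(h + 5)*(h + 6)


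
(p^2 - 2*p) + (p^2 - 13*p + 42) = 2*p^2 - 15*p + 42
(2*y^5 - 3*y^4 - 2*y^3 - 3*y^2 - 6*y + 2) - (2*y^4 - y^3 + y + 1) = 2*y^5 - 5*y^4 - y^3 - 3*y^2 - 7*y + 1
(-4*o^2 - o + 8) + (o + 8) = 16 - 4*o^2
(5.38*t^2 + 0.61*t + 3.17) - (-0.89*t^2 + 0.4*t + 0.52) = 6.27*t^2 + 0.21*t + 2.65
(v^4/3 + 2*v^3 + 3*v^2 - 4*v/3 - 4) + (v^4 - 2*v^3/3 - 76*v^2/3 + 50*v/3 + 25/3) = 4*v^4/3 + 4*v^3/3 - 67*v^2/3 + 46*v/3 + 13/3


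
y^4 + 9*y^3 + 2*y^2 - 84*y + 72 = (y - 2)*(y - 1)*(y + 6)^2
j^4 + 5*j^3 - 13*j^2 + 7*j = j*(j - 1)^2*(j + 7)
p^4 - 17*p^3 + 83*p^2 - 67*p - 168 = (p - 8)*(p - 7)*(p - 3)*(p + 1)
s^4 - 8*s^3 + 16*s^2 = s^2*(s - 4)^2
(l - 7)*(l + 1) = l^2 - 6*l - 7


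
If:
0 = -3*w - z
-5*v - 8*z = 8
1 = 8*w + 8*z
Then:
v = -19/10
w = -1/16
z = 3/16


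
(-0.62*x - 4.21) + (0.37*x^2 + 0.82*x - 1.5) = 0.37*x^2 + 0.2*x - 5.71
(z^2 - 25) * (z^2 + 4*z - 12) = z^4 + 4*z^3 - 37*z^2 - 100*z + 300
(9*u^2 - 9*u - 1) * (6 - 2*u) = -18*u^3 + 72*u^2 - 52*u - 6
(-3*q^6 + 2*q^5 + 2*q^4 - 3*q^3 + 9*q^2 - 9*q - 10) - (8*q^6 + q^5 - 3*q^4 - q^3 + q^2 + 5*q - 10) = -11*q^6 + q^5 + 5*q^4 - 2*q^3 + 8*q^2 - 14*q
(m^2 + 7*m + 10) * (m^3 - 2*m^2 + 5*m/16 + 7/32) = m^5 + 5*m^4 - 59*m^3/16 - 563*m^2/32 + 149*m/32 + 35/16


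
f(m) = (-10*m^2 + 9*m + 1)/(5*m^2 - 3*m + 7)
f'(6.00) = -0.05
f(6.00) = -1.80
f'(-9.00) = 0.00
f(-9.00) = -2.03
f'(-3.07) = 0.10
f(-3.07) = -1.91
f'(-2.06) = 0.26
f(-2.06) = -1.74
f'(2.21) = -0.55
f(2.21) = -1.13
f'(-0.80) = 1.11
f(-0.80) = -1.00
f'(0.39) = 0.12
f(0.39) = 0.45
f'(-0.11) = 1.51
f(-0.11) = -0.02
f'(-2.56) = 0.16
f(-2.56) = -1.85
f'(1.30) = -1.16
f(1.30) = -0.36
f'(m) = (3 - 10*m)*(-10*m^2 + 9*m + 1)/(5*m^2 - 3*m + 7)^2 + (9 - 20*m)/(5*m^2 - 3*m + 7)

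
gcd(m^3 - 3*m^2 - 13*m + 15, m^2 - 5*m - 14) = 1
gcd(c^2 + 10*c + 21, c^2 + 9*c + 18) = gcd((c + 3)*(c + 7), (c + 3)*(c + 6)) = c + 3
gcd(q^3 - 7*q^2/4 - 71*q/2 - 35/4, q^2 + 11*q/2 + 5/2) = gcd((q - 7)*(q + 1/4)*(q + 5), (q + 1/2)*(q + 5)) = q + 5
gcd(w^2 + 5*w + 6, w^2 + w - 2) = w + 2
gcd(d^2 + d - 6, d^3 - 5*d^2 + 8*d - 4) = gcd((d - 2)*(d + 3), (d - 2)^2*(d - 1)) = d - 2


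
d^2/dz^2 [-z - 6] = 0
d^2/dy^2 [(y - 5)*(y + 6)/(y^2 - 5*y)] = 12/y^3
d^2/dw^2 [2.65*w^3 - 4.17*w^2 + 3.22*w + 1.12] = 15.9*w - 8.34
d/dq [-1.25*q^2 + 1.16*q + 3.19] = 1.16 - 2.5*q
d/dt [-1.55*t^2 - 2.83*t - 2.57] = -3.1*t - 2.83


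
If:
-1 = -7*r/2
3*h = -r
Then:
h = -2/21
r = 2/7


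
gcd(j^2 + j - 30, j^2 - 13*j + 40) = j - 5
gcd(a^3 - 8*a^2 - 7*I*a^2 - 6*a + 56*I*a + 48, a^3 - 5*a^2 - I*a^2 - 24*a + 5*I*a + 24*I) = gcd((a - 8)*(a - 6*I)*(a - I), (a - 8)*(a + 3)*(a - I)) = a^2 + a*(-8 - I) + 8*I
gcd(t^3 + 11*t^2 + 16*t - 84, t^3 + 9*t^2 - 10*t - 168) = t^2 + 13*t + 42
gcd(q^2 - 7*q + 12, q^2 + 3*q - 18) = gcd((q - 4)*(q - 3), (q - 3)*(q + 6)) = q - 3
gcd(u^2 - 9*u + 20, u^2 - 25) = u - 5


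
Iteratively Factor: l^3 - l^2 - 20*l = (l + 4)*(l^2 - 5*l) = l*(l + 4)*(l - 5)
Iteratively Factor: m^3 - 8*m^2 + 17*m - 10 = (m - 5)*(m^2 - 3*m + 2) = (m - 5)*(m - 1)*(m - 2)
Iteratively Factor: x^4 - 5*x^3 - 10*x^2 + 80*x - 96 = (x - 4)*(x^3 - x^2 - 14*x + 24) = (x - 4)*(x - 2)*(x^2 + x - 12) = (x - 4)*(x - 3)*(x - 2)*(x + 4)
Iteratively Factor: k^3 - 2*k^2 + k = (k)*(k^2 - 2*k + 1) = k*(k - 1)*(k - 1)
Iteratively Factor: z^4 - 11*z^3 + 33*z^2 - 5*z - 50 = (z + 1)*(z^3 - 12*z^2 + 45*z - 50) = (z - 5)*(z + 1)*(z^2 - 7*z + 10) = (z - 5)^2*(z + 1)*(z - 2)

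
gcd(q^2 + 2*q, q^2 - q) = q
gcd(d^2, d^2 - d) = d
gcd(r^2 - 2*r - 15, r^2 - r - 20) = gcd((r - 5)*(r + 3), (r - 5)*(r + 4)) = r - 5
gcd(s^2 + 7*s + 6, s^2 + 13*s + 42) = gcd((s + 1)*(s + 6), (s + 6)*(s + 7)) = s + 6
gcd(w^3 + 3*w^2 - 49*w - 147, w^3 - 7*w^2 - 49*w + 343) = w^2 - 49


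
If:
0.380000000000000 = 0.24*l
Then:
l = 1.58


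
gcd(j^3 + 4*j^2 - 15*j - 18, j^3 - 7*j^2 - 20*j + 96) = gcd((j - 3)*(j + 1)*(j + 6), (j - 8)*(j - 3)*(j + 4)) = j - 3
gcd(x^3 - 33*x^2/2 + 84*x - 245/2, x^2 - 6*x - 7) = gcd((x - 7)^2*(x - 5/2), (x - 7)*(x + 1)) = x - 7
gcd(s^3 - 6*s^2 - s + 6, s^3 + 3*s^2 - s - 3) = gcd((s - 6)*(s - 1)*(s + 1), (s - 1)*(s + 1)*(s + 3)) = s^2 - 1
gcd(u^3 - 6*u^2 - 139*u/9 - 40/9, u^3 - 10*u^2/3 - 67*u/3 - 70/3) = u + 5/3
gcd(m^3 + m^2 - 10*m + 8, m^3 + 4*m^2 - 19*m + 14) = m^2 - 3*m + 2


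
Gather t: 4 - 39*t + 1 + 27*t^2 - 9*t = 27*t^2 - 48*t + 5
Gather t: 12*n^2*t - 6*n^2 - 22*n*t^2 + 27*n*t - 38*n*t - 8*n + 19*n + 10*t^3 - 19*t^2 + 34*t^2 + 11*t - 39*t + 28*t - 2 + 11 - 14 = -6*n^2 + 11*n + 10*t^3 + t^2*(15 - 22*n) + t*(12*n^2 - 11*n) - 5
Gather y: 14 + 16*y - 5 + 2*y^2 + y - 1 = 2*y^2 + 17*y + 8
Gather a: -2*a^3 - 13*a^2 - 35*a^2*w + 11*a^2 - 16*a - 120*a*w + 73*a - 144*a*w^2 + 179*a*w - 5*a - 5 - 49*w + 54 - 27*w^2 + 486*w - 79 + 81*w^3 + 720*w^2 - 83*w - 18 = -2*a^3 + a^2*(-35*w - 2) + a*(-144*w^2 + 59*w + 52) + 81*w^3 + 693*w^2 + 354*w - 48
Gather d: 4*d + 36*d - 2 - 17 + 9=40*d - 10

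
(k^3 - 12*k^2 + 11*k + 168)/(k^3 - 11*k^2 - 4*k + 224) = (k + 3)/(k + 4)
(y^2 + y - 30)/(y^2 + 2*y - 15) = (y^2 + y - 30)/(y^2 + 2*y - 15)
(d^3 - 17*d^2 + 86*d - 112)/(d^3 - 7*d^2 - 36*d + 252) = (d^2 - 10*d + 16)/(d^2 - 36)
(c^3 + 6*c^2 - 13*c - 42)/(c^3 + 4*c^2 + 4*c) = (c^2 + 4*c - 21)/(c*(c + 2))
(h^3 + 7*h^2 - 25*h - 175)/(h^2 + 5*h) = h + 2 - 35/h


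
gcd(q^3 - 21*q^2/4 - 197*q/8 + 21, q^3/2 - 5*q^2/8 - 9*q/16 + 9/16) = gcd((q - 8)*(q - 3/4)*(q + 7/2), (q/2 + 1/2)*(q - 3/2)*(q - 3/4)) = q - 3/4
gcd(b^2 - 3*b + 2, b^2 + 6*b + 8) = 1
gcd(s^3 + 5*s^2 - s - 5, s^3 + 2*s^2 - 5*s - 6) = s + 1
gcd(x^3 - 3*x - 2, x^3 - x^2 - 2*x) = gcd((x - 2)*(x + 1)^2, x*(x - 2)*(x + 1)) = x^2 - x - 2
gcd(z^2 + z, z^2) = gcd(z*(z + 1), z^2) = z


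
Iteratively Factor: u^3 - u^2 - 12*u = (u - 4)*(u^2 + 3*u) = (u - 4)*(u + 3)*(u)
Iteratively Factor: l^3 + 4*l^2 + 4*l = (l)*(l^2 + 4*l + 4) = l*(l + 2)*(l + 2)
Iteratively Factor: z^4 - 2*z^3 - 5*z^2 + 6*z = (z + 2)*(z^3 - 4*z^2 + 3*z) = (z - 3)*(z + 2)*(z^2 - z) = z*(z - 3)*(z + 2)*(z - 1)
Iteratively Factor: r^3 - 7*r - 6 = (r + 1)*(r^2 - r - 6) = (r + 1)*(r + 2)*(r - 3)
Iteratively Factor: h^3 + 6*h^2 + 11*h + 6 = (h + 2)*(h^2 + 4*h + 3) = (h + 2)*(h + 3)*(h + 1)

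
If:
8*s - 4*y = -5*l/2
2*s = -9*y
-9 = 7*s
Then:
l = 32/7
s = -9/7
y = 2/7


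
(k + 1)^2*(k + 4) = k^3 + 6*k^2 + 9*k + 4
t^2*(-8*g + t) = -8*g*t^2 + t^3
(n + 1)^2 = n^2 + 2*n + 1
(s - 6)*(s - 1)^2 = s^3 - 8*s^2 + 13*s - 6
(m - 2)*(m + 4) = m^2 + 2*m - 8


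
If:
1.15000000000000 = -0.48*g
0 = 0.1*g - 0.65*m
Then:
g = -2.40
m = -0.37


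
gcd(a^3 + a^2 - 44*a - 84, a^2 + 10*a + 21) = 1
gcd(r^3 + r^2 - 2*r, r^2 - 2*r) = r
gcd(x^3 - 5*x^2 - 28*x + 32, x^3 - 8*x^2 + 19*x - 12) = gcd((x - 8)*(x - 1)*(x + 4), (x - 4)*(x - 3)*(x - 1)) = x - 1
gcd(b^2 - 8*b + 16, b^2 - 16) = b - 4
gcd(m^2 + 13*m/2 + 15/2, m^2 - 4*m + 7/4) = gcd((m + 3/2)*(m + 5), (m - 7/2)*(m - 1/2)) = 1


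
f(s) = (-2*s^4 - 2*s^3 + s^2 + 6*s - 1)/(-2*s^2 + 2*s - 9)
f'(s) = (4*s - 2)*(-2*s^4 - 2*s^3 + s^2 + 6*s - 1)/(-2*s^2 + 2*s - 9)^2 + (-8*s^3 - 6*s^2 + 2*s + 6)/(-2*s^2 + 2*s - 9) = 2*(4*s^5 - 4*s^4 + 32*s^3 + 34*s^2 - 11*s - 26)/(4*s^4 - 8*s^3 + 40*s^2 - 36*s + 81)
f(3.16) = 10.36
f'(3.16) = 8.38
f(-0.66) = 0.39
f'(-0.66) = -0.23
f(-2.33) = 1.76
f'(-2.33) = -2.04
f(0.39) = -0.16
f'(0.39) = -0.64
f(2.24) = 3.80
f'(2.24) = 5.71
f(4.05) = 18.73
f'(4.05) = 10.38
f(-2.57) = 2.31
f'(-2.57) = -2.51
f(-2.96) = 3.44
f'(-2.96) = -3.31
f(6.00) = 42.80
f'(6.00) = 14.27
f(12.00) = 163.78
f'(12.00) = 26.10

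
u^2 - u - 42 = (u - 7)*(u + 6)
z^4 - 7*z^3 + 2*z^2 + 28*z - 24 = (z - 6)*(z - 2)*(z - 1)*(z + 2)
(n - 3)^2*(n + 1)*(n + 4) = n^4 - n^3 - 17*n^2 + 21*n + 36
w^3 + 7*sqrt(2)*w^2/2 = w^2*(w + 7*sqrt(2)/2)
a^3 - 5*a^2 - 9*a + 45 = (a - 5)*(a - 3)*(a + 3)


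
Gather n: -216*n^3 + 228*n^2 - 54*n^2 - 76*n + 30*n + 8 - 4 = -216*n^3 + 174*n^2 - 46*n + 4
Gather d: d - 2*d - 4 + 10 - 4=2 - d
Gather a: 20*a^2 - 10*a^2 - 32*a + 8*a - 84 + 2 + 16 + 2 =10*a^2 - 24*a - 64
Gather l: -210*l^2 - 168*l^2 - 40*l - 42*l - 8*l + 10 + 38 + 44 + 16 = -378*l^2 - 90*l + 108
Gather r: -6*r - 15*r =-21*r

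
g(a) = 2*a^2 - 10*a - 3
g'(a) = 4*a - 10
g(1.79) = -14.49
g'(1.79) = -2.84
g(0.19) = -4.83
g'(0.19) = -9.24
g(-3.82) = 64.38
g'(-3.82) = -25.28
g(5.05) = -2.50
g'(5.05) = 10.20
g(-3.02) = 45.44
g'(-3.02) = -22.08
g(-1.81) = 21.65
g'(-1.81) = -17.24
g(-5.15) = 101.54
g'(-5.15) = -30.60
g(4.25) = -9.38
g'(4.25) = 7.00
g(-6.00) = 129.00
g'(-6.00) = -34.00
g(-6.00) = 129.00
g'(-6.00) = -34.00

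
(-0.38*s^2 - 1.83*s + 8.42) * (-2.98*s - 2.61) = 1.1324*s^3 + 6.4452*s^2 - 20.3153*s - 21.9762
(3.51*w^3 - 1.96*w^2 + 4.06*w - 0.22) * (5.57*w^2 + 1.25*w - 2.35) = 19.5507*w^5 - 6.5297*w^4 + 11.9157*w^3 + 8.4556*w^2 - 9.816*w + 0.517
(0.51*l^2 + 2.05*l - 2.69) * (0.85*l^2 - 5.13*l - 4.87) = 0.4335*l^4 - 0.8738*l^3 - 15.2867*l^2 + 3.8162*l + 13.1003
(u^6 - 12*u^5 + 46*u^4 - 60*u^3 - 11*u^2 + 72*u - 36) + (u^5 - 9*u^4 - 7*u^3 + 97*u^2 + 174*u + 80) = u^6 - 11*u^5 + 37*u^4 - 67*u^3 + 86*u^2 + 246*u + 44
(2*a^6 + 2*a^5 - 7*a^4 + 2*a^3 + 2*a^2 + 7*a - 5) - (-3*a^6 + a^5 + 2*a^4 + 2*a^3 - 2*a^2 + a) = 5*a^6 + a^5 - 9*a^4 + 4*a^2 + 6*a - 5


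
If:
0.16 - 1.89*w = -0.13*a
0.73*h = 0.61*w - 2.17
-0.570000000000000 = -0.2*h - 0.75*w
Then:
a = 17.23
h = -1.91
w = 1.27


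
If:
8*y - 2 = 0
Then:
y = 1/4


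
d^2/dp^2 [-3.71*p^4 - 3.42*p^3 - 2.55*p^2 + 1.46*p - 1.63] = -44.52*p^2 - 20.52*p - 5.1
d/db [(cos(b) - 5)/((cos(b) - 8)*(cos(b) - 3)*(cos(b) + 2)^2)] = (3*cos(b)^3 - 40*cos(b)^2 + 169*cos(b) - 178)*sin(b)/((cos(b) - 8)^2*(cos(b) - 3)^2*(cos(b) + 2)^3)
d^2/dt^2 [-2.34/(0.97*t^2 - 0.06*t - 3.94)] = (-4.403412*t^2 + 0.272376*t + 2.34*(1.94*t - 0.06)*(3.88*t - 0.12) + 17.886024)/(-0.97*t^2 + 0.06*t + 3.94)^3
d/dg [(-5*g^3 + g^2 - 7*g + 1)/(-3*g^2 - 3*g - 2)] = (15*g^4 + 30*g^3 + 6*g^2 + 2*g + 17)/(9*g^4 + 18*g^3 + 21*g^2 + 12*g + 4)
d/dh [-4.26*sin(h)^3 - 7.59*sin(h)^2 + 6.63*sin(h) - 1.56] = (-12.78*sin(h)^2 - 15.18*sin(h) + 6.63)*cos(h)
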